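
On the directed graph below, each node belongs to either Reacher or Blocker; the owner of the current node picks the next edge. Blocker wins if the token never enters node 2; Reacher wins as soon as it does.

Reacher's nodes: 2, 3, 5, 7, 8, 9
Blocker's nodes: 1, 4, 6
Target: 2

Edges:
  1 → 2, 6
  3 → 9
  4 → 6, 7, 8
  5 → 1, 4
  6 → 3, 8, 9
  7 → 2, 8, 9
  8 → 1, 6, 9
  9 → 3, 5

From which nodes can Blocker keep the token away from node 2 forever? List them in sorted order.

A0 = {2}
A1: add {7} — 7 (Reacher) has 7→2.
A2 = A1; e.g. 1 (Blocker) can still go to 6. Fixed point.
Reacher's attractor = {2, 7}; Blocker avoids the target exactly from the complement.

1, 3, 4, 5, 6, 8, 9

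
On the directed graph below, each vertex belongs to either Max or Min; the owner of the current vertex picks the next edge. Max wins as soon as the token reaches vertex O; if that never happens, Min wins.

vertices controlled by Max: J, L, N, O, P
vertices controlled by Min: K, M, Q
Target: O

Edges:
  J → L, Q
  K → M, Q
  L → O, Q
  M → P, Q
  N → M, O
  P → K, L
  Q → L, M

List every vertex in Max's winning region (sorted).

A0 = {O}
A1: add {L, N} — L (Max) has L→O; N (Max) has N→O.
A2: add {J, P} — J (Max) has J→L; P (Max) has P→L.
A3 = A2; e.g. K (Min) can still go to M. Fixed point.
Max's winning region = {J, L, N, O, P}.

J, L, N, O, P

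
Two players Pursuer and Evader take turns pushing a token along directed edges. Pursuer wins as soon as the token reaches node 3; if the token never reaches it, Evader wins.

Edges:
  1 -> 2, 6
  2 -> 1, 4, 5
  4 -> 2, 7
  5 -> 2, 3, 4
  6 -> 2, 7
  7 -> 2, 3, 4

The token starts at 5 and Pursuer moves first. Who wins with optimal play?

Track states (vertex, player-to-move).
A0 = {(3,Pursuer), (3,Evader)}
A1: add {(5,Pursuer), (7,Pursuer)}.
(5,Pursuer) ∈ A1 ⇒ Pursuer forces the target.

Pursuer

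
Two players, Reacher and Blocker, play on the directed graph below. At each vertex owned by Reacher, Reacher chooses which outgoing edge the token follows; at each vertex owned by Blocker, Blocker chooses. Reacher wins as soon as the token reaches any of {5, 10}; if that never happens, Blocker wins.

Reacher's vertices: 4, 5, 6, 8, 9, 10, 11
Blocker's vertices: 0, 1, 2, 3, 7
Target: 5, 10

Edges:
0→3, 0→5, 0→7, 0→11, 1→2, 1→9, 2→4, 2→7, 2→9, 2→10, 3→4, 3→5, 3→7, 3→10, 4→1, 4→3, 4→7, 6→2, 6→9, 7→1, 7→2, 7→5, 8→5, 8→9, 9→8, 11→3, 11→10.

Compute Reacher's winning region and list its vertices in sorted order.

A0 = {5, 10}
A1: add {8, 11} — 8 (Reacher) has 8→5; 11 (Reacher) has 11→10.
A2: add {9} — 9 (Reacher) has 9→8.
A3: add {6} — 6 (Reacher) has 6→9.
A4 = A3; e.g. 0 (Blocker) can still go to 3. Fixed point.
Reacher's winning region = {5, 6, 8, 9, 10, 11}.

5, 6, 8, 9, 10, 11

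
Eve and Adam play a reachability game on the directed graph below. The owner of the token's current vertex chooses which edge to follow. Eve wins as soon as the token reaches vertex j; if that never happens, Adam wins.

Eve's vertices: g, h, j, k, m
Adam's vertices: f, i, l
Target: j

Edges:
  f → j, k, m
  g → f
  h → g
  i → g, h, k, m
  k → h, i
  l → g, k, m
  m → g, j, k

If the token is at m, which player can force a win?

Eve

A0 = {j}
A1: add {m} — m (Eve) has m→j.
A2 = A1; e.g. f (Adam) can still go to k. Fixed point.
m ∈ A1, so Eve can force the target.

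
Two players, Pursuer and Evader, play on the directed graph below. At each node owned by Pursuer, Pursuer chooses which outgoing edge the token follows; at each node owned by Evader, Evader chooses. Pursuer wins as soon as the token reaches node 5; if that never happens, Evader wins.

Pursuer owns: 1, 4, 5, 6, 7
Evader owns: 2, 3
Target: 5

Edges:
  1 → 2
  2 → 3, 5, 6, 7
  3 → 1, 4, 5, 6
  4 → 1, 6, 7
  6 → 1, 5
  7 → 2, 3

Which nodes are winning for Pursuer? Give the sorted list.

A0 = {5}
A1: add {6} — 6 (Pursuer) has 6→5.
A2: add {4} — 4 (Pursuer) has 4→6.
A3 = A2; e.g. 1 (Pursuer) has no edge into A2. Fixed point.
Pursuer's winning region = {4, 5, 6}.

4, 5, 6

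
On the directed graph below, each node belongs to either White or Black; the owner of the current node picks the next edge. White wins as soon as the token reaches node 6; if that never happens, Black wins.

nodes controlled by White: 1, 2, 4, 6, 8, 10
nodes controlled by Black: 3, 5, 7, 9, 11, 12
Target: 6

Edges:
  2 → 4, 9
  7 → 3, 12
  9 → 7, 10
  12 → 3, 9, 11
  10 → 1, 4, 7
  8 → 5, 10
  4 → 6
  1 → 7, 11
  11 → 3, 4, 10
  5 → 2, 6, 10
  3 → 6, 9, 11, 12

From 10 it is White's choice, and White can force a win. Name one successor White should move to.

A0 = {6}
A1: add {4} — 4 (White) has 4→6.
A2: add {2, 10} — 2 (White) has 2→4; 10 (White) has 10→4.
A3: add {5, 8} — 5 (Black): all of {2, 6, 10} already in; 8 (White) has 8→10.
A4 = A3; e.g. 1 (White) has no edge into A3. Fixed point.
From 10, successor 4 is in the attractor (rank 1); the other successors 1, 7 are not.

4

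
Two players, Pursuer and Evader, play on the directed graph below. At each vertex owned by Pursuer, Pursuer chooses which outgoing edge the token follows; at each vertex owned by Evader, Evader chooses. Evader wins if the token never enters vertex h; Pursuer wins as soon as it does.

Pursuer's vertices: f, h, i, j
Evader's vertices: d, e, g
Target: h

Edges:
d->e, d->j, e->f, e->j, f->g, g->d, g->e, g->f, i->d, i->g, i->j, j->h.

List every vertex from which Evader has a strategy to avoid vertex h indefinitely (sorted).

A0 = {h}
A1: add {j} — j (Pursuer) has j→h.
A2: add {i} — i (Pursuer) has i→j.
A3 = A2; e.g. d (Evader) can still go to e. Fixed point.
Pursuer's attractor = {h, i, j}; Evader avoids the target exactly from the complement.

d, e, f, g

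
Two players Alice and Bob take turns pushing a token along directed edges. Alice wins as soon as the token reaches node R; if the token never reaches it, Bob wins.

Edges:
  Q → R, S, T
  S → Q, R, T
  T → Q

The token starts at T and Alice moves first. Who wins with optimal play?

Bob

Track states (vertex, player-to-move).
A0 = {(R,Alice), (R,Bob)}
A1: add {(Q,Alice), (S,Alice)}.
A2: add {(T,Bob)}.
A3 = A2; e.g. (Q,Bob) stays out. (T,Alice) never enters ⇒ Bob avoids the target.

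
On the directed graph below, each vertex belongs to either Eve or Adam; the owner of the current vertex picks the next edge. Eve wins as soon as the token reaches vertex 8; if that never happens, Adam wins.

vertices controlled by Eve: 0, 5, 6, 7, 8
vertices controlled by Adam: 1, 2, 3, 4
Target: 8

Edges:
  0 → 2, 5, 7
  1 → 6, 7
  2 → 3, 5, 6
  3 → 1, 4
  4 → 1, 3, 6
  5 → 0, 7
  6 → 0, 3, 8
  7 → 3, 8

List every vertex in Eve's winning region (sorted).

A0 = {8}
A1: add {6, 7} — 6 (Eve) has 6→8; 7 (Eve) has 7→8.
A2: add {0, 1, 5} — 0 (Eve) has 0→7; 1 (Adam): all of {6, 7} already in; 5 (Eve) has 5→7.
A3 = A2; e.g. 2 (Adam) can still go to 3. Fixed point.
Eve's winning region = {0, 1, 5, 6, 7, 8}.

0, 1, 5, 6, 7, 8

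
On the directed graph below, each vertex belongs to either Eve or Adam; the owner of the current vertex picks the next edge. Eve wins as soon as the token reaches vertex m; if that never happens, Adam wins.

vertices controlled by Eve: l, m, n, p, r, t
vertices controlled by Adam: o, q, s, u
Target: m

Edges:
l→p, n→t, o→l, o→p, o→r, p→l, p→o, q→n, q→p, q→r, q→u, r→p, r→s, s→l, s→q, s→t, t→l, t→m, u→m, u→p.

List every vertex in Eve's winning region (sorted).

A0 = {m}
A1: add {t} — t (Eve) has t→m.
A2: add {n} — n (Eve) has n→t.
A3 = A2; e.g. l (Eve) has no edge into A2. Fixed point.
Eve's winning region = {m, n, t}.

m, n, t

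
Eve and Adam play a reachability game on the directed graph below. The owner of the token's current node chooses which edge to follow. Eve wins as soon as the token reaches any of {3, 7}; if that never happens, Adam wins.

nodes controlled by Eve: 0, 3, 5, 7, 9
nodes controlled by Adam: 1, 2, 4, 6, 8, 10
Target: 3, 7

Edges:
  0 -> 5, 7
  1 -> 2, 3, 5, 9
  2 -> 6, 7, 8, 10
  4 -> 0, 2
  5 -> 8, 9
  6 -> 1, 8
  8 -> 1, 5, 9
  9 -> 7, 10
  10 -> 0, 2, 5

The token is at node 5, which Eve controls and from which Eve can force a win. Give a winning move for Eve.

9

A0 = {3, 7}
A1: add {0, 9} — 0 (Eve) has 0→7; 9 (Eve) has 9→7.
A2: add {5} — 5 (Eve) has 5→9.
A3 = A2; e.g. 1 (Adam) can still go to 2. Fixed point.
From 5, successor 9 is in the attractor (rank 1); the other successor 8 is not.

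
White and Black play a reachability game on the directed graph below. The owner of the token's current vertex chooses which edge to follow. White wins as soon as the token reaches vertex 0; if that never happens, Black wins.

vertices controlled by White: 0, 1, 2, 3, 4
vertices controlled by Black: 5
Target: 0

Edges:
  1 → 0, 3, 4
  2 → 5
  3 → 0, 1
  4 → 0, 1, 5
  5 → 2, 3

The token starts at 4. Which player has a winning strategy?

A0 = {0}
A1: add {1, 3, 4} — 1 (White) has 1→0; 3 (White) has 3→0; 4 (White) has 4→0.
A2 = A1; e.g. 2 (White) has no edge into A1. Fixed point.
4 ∈ A1, so White can force the target.

White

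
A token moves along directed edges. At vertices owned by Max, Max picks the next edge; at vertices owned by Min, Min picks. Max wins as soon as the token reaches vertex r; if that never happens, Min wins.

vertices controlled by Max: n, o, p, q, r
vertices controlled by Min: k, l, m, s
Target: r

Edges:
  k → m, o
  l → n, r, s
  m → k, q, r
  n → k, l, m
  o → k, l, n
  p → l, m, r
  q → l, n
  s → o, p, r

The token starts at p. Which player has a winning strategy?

Max

A0 = {r}
A1: add {p} — p (Max) has p→r.
A2 = A1; e.g. k (Min) can still go to m. Fixed point.
p ∈ A1, so Max can force the target.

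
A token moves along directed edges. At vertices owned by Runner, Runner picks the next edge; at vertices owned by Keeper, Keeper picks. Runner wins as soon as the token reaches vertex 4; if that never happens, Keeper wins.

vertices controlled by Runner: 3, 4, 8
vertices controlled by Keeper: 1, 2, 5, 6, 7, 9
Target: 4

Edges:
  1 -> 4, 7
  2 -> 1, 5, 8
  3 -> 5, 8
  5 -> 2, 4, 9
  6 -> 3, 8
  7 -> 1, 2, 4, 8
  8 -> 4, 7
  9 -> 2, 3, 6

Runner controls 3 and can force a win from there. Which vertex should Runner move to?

8

A0 = {4}
A1: add {8} — 8 (Runner) has 8→4.
A2: add {3} — 3 (Runner) has 3→8.
A3: add {6} — 6 (Keeper): all of {3, 8} already in.
A4 = A3; e.g. 1 (Keeper) can still go to 7. Fixed point.
From 3, successor 8 is in the attractor (rank 1); the other successor 5 is not.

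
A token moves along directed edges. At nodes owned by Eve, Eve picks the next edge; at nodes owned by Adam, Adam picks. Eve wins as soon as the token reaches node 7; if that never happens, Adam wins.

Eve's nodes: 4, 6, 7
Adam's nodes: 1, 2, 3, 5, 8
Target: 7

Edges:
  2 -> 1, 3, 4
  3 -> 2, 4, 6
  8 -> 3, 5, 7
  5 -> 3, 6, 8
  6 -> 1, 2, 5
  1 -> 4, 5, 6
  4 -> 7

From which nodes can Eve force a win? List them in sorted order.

4, 7

A0 = {7}
A1: add {4} — 4 (Eve) has 4→7.
A2 = A1; e.g. 1 (Adam) can still go to 5. Fixed point.
Eve's winning region = {4, 7}.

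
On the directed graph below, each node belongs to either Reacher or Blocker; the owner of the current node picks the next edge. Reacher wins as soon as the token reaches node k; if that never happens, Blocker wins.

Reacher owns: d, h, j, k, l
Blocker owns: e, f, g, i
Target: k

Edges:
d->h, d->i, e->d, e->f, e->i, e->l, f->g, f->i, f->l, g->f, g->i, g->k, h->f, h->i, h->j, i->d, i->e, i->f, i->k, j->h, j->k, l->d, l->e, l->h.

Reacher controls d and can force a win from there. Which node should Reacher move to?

A0 = {k}
A1: add {j} — j (Reacher) has j→k.
A2: add {h} — h (Reacher) has h→j.
A3: add {d, l} — d (Reacher) has d→h; l (Reacher) has l→h.
A4 = A3; e.g. e (Blocker) can still go to f. Fixed point.
From d, successor h is in the attractor (rank 2); the other successor i is not.

h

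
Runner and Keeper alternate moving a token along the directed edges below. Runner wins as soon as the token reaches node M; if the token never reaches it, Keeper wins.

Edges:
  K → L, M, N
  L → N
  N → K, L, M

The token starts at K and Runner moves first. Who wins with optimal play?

Track states (vertex, player-to-move).
A0 = {(M,Runner), (M,Keeper)}
A1: add {(K,Runner), (N,Runner)}.
(K,Runner) ∈ A1 ⇒ Runner forces the target.

Runner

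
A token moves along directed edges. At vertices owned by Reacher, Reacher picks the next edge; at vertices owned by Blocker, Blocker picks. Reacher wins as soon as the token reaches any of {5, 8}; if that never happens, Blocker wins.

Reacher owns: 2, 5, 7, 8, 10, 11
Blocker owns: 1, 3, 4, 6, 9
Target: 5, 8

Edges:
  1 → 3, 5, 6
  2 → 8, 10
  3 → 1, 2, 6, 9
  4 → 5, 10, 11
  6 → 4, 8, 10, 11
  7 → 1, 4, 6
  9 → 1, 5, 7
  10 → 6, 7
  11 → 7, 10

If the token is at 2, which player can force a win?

A0 = {5, 8}
A1: add {2} — 2 (Reacher) has 2→8.
A2 = A1; e.g. 1 (Blocker) can still go to 3. Fixed point.
2 ∈ A1, so Reacher can force the target.

Reacher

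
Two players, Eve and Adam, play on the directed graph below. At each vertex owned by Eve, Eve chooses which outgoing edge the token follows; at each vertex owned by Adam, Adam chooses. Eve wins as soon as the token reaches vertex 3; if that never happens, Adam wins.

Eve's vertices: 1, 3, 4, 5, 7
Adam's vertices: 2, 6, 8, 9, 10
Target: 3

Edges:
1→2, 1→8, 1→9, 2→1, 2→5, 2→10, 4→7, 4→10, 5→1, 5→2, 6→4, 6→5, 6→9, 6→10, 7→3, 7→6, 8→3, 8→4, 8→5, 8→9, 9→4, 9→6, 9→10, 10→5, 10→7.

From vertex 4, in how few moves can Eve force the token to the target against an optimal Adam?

A0 = {3}
A1: add {7} — 7 (Eve) has 7→3.
A2: add {4} — 4 (Eve) has 4→7.
A3 = A2; e.g. 1 (Eve) has no edge into A2. Fixed point.
4 enters the attractor at level 2, so Eve can force the target in 2 moves from there.

2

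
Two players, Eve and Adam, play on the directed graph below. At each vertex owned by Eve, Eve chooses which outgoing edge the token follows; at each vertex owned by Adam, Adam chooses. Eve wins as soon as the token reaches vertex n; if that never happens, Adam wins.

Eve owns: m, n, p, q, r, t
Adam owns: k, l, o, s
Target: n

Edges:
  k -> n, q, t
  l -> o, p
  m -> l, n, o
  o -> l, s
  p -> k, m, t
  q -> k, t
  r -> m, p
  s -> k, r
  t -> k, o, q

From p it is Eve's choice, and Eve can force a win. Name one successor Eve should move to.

A0 = {n}
A1: add {m} — m (Eve) has m→n.
A2: add {p, r} — p (Eve) has p→m; r (Eve) has r→m.
A3 = A2; e.g. k (Adam) can still go to q. Fixed point.
From p, successor m is in the attractor (rank 1); the other successors k, t are not.

m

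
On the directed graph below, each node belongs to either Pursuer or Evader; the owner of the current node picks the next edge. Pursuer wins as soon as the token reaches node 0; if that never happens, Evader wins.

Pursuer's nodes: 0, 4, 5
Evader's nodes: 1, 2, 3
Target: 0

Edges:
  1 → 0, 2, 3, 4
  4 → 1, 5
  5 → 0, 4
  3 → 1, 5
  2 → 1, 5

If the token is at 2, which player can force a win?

A0 = {0}
A1: add {5} — 5 (Pursuer) has 5→0.
A2: add {4} — 4 (Pursuer) has 4→5.
A3 = A2; e.g. 1 (Evader) can still go to 2. Fixed point.
2 never enters the attractor, so Evader can avoid the target forever.

Evader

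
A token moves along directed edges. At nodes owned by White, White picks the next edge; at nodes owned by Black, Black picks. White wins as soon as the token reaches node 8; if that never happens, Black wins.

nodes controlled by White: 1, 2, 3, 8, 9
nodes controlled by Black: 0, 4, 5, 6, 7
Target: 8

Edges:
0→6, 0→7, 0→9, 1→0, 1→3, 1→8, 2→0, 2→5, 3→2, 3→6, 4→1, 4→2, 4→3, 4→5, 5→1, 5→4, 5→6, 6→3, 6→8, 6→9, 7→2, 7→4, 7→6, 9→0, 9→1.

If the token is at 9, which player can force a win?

A0 = {8}
A1: add {1} — 1 (White) has 1→8.
A2: add {9} — 9 (White) has 9→1.
A3 = A2; e.g. 0 (Black) can still go to 6. Fixed point.
9 ∈ A2, so White can force the target.

White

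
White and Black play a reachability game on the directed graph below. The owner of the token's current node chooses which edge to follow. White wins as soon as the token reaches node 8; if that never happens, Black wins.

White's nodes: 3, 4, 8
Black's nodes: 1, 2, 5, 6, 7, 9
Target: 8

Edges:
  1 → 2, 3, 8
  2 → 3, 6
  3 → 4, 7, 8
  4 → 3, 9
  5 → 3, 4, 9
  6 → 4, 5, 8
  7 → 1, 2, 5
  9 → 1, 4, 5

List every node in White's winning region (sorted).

3, 4, 8

A0 = {8}
A1: add {3} — 3 (White) has 3→8.
A2: add {4} — 4 (White) has 4→3.
A3 = A2; e.g. 1 (Black) can still go to 2. Fixed point.
White's winning region = {3, 4, 8}.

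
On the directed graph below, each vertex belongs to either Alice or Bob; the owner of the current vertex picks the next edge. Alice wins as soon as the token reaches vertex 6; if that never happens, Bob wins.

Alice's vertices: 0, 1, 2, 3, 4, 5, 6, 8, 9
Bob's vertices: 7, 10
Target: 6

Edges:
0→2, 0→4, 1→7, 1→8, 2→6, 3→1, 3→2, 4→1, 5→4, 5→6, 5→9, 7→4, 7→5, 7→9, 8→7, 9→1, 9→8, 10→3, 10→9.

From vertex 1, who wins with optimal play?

Bob

A0 = {6}
A1: add {2, 5} — 2 (Alice) has 2→6; 5 (Alice) has 5→6.
A2: add {0, 3} — 0 (Alice) has 0→2; 3 (Alice) has 3→2.
A3 = A2; e.g. 1 (Alice) has no edge into A2. Fixed point.
1 never enters the attractor, so Bob can avoid the target forever.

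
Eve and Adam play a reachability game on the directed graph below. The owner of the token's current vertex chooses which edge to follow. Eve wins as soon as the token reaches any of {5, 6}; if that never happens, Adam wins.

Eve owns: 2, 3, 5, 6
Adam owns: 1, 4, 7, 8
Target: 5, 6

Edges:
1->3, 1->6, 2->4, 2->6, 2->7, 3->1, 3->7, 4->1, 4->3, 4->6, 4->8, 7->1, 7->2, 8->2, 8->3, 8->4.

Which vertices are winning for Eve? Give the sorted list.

2, 5, 6

A0 = {5, 6}
A1: add {2} — 2 (Eve) has 2→6.
A2 = A1; e.g. 1 (Adam) can still go to 3. Fixed point.
Eve's winning region = {2, 5, 6}.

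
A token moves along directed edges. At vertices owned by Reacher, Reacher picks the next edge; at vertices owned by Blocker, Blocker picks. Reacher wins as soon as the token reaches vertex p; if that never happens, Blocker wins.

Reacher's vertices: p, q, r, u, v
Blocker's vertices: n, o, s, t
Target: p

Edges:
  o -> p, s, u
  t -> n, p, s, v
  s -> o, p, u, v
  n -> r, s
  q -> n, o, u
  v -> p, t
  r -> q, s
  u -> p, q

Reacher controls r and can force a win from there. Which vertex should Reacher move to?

q

A0 = {p}
A1: add {u, v} — u (Reacher) has u→p; v (Reacher) has v→p.
A2: add {q} — q (Reacher) has q→u.
A3: add {r} — r (Reacher) has r→q.
A4 = A3; e.g. n (Blocker) can still go to s. Fixed point.
From r, successor q is in the attractor (rank 2); the other successor s is not.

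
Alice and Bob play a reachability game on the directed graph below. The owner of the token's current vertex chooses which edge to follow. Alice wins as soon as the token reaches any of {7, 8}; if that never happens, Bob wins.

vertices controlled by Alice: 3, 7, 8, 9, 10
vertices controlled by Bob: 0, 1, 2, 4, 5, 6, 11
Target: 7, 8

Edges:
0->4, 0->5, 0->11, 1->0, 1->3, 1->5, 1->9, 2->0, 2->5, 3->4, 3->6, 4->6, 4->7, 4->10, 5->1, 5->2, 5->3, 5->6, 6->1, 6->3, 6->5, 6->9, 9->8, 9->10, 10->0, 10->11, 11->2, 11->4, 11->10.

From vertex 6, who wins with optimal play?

Bob

A0 = {7, 8}
A1: add {9} — 9 (Alice) has 9→8.
A2 = A1; e.g. 0 (Bob) can still go to 4. Fixed point.
6 never enters the attractor, so Bob can avoid the target forever.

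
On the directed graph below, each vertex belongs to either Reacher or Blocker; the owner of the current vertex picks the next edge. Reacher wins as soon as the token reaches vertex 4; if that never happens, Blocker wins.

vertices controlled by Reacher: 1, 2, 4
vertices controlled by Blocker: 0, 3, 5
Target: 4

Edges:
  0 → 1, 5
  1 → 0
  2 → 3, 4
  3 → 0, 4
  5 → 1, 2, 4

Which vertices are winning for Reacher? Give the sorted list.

A0 = {4}
A1: add {2} — 2 (Reacher) has 2→4.
A2 = A1; e.g. 0 (Blocker) can still go to 1. Fixed point.
Reacher's winning region = {2, 4}.

2, 4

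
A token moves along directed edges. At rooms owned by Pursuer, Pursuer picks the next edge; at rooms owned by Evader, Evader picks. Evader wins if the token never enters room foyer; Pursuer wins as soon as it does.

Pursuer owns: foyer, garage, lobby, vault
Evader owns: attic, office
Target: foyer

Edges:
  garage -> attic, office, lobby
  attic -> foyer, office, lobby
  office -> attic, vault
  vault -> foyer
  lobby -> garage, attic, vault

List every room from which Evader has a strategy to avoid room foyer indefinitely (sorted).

attic, office

A0 = {foyer}
A1: add {vault} — vault (Pursuer) has vault→foyer.
A2: add {lobby} — lobby (Pursuer) has lobby→vault.
A3: add {garage} — garage (Pursuer) has garage→lobby.
A4 = A3; e.g. attic (Evader) can still go to office. Fixed point.
Pursuer's attractor = {foyer, garage, lobby, vault}; Evader avoids the target exactly from the complement.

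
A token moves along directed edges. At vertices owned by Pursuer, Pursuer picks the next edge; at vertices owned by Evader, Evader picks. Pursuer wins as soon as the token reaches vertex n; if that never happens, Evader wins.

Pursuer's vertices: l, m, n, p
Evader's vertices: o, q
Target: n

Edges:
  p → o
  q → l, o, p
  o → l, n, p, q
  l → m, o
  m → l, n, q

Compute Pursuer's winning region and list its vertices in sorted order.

A0 = {n}
A1: add {m} — m (Pursuer) has m→n.
A2: add {l} — l (Pursuer) has l→m.
A3 = A2; e.g. o (Evader) can still go to p. Fixed point.
Pursuer's winning region = {l, m, n}.

l, m, n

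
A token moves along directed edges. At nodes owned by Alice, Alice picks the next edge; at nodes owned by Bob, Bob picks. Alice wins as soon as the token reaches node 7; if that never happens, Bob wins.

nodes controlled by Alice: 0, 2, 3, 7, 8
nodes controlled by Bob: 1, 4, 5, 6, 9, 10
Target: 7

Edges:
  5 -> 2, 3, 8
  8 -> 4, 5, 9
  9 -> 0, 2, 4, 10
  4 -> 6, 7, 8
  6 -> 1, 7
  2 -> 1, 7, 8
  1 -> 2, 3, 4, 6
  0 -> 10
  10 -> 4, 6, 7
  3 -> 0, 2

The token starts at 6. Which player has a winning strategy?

Bob

A0 = {7}
A1: add {2} — 2 (Alice) has 2→7.
A2: add {3} — 3 (Alice) has 3→2.
A3 = A2; e.g. 0 (Alice) has no edge into A2. Fixed point.
6 never enters the attractor, so Bob can avoid the target forever.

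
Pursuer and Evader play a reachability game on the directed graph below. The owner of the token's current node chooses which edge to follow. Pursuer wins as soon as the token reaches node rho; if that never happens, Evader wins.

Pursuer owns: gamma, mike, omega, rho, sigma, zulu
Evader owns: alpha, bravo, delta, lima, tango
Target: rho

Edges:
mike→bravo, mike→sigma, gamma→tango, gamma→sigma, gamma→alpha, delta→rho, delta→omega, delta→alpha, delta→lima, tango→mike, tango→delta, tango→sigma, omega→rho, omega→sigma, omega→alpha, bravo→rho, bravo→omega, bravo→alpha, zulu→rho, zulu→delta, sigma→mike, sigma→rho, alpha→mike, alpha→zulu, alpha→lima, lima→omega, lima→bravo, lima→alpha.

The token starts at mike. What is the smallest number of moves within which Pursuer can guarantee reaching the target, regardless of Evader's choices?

2

A0 = {rho}
A1: add {omega, sigma, zulu} — omega (Pursuer) has omega→rho; zulu (Pursuer) has zulu→rho; sigma (Pursuer) has sigma→rho.
A2: add {gamma, mike} — mike (Pursuer) has mike→sigma; gamma (Pursuer) has gamma→sigma.
A3 = A2; e.g. delta (Evader) can still go to alpha. Fixed point.
mike enters the attractor at level 2, so Pursuer can force the target in 2 moves from there.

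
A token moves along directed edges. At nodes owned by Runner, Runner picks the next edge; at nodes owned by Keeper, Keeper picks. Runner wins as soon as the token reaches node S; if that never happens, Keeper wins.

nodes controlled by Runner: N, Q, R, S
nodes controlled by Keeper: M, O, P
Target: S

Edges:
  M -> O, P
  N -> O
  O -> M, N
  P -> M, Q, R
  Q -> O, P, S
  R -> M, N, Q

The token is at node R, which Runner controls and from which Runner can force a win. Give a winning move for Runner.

A0 = {S}
A1: add {Q} — Q (Runner) has Q→S.
A2: add {R} — R (Runner) has R→Q.
A3 = A2; e.g. M (Keeper) can still go to O. Fixed point.
From R, successor Q is in the attractor (rank 1); the other successors M, N are not.

Q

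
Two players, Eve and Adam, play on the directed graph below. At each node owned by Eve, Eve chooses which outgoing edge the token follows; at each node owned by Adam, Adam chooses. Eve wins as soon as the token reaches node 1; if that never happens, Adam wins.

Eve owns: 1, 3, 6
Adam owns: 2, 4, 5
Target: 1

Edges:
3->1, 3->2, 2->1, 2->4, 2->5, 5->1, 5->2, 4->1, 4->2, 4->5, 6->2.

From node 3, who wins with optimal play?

A0 = {1}
A1: add {3} — 3 (Eve) has 3→1.
A2 = A1; e.g. 2 (Adam) can still go to 4. Fixed point.
3 ∈ A1, so Eve can force the target.

Eve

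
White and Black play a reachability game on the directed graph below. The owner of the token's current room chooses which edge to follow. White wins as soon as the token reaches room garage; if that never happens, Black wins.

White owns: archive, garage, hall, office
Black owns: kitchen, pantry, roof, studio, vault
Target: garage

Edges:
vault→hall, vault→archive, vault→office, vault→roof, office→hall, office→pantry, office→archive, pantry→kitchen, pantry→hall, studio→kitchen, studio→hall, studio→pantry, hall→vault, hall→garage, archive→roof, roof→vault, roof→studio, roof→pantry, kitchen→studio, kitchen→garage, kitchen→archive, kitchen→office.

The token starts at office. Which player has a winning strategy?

White

A0 = {garage}
A1: add {hall} — hall (White) has hall→garage.
A2: add {office} — office (White) has office→hall.
A3 = A2; e.g. vault (Black) can still go to archive. Fixed point.
office ∈ A2, so White can force the target.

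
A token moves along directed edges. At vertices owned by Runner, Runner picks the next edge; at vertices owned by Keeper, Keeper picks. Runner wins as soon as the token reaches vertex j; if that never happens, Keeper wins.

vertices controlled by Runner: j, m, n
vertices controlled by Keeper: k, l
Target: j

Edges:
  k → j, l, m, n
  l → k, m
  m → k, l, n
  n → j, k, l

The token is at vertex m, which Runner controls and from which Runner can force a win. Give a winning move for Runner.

A0 = {j}
A1: add {n} — n (Runner) has n→j.
A2: add {m} — m (Runner) has m→n.
A3 = A2; e.g. k (Keeper) can still go to l. Fixed point.
From m, successor n is in the attractor (rank 1); the other successors k, l are not.

n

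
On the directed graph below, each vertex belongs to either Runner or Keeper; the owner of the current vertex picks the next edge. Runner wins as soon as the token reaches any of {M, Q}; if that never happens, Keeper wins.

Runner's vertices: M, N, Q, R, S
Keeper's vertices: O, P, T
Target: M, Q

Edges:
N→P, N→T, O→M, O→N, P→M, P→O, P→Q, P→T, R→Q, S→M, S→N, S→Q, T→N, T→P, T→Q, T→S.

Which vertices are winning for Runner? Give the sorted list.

A0 = {M, Q}
A1: add {R, S} — R (Runner) has R→Q; S (Runner) has S→M.
A2 = A1; e.g. N (Runner) has no edge into A1. Fixed point.
Runner's winning region = {M, Q, R, S}.

M, Q, R, S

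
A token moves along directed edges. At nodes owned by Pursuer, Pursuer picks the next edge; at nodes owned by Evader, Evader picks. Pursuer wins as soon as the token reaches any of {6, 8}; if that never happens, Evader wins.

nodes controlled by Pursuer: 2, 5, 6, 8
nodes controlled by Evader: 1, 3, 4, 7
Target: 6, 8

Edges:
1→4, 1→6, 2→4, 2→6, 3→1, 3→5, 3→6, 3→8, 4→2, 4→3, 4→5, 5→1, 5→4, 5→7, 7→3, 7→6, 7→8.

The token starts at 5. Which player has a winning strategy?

A0 = {6, 8}
A1: add {2} — 2 (Pursuer) has 2→6.
A2 = A1; e.g. 1 (Evader) can still go to 4. Fixed point.
5 never enters the attractor, so Evader can avoid the target forever.

Evader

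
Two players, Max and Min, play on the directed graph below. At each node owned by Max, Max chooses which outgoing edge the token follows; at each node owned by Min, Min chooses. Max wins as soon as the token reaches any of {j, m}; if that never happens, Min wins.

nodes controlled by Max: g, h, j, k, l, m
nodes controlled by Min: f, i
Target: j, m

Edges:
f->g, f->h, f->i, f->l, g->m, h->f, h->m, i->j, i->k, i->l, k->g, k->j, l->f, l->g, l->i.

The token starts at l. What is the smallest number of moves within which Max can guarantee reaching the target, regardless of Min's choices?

2

A0 = {j, m}
A1: add {g, h, k} — g (Max) has g→m; h (Max) has h→m; k (Max) has k→j.
A2: add {l} — l (Max) has l→g.
l enters the attractor at level 2, so Max can force the target in 2 moves from there.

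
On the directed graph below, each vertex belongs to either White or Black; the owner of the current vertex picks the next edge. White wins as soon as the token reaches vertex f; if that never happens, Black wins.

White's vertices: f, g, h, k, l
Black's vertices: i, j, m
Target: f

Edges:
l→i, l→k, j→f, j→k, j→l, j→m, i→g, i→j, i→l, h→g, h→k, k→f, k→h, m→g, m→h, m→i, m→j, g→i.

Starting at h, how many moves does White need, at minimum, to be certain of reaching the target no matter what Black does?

2

A0 = {f}
A1: add {k} — k (White) has k→f.
A2: add {h, l} — h (White) has h→k; l (White) has l→k.
A3 = A2; e.g. g (White) has no edge into A2. Fixed point.
h enters the attractor at level 2, so White can force the target in 2 moves from there.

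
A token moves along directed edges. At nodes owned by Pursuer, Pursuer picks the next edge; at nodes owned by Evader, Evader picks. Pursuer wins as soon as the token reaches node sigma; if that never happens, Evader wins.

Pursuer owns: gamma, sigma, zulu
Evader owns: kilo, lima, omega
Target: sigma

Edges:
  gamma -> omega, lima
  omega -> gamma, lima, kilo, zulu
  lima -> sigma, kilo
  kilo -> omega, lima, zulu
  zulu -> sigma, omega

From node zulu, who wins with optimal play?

Pursuer

A0 = {sigma}
A1: add {zulu} — zulu (Pursuer) has zulu→sigma.
A2 = A1; e.g. gamma (Pursuer) has no edge into A1. Fixed point.
zulu ∈ A1, so Pursuer can force the target.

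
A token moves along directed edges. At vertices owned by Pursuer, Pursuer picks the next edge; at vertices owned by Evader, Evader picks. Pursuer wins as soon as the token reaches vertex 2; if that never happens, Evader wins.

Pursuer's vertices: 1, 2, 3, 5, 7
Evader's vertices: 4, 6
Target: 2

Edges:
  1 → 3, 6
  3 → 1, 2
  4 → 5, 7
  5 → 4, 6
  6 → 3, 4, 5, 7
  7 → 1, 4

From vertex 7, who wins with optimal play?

A0 = {2}
A1: add {3} — 3 (Pursuer) has 3→2.
A2: add {1} — 1 (Pursuer) has 1→3.
A3: add {7} — 7 (Pursuer) has 7→1.
A4 = A3; e.g. 4 (Evader) can still go to 5. Fixed point.
7 ∈ A3, so Pursuer can force the target.

Pursuer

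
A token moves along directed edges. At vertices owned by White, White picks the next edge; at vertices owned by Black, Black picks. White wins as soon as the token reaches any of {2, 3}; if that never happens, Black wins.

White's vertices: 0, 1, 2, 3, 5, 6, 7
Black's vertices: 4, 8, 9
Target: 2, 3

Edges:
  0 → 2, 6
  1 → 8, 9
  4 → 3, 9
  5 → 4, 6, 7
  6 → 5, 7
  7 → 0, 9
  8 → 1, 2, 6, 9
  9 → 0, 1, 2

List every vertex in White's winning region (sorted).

0, 2, 3, 5, 6, 7

A0 = {2, 3}
A1: add {0} — 0 (White) has 0→2.
A2: add {7} — 7 (White) has 7→0.
A3: add {5, 6} — 5 (White) has 5→7; 6 (White) has 6→7.
A4 = A3; e.g. 1 (White) has no edge into A3. Fixed point.
White's winning region = {0, 2, 3, 5, 6, 7}.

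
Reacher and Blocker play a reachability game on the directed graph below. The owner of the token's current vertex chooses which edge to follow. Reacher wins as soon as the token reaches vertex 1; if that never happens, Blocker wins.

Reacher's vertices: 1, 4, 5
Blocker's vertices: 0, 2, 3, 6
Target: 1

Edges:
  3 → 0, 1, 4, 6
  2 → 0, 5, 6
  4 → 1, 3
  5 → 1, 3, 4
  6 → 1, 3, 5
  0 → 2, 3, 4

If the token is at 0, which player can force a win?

Blocker

A0 = {1}
A1: add {4, 5} — 4 (Reacher) has 4→1; 5 (Reacher) has 5→1.
A2 = A1; e.g. 0 (Blocker) can still go to 2. Fixed point.
0 never enters the attractor, so Blocker can avoid the target forever.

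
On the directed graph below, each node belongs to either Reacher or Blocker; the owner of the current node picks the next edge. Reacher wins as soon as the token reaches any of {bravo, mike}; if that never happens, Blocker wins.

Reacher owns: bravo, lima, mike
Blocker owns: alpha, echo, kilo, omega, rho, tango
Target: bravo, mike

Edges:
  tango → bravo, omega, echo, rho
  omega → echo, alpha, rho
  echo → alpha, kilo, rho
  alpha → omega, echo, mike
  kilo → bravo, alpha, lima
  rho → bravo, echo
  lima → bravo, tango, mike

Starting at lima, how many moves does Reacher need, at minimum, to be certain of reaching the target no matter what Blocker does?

1

A0 = {bravo, mike}
A1: add {lima} — lima (Reacher) has lima→bravo.
A2 = A1; e.g. tango (Blocker) can still go to omega. Fixed point.
lima enters the attractor at level 1, so Reacher can force the target in 1 move from there.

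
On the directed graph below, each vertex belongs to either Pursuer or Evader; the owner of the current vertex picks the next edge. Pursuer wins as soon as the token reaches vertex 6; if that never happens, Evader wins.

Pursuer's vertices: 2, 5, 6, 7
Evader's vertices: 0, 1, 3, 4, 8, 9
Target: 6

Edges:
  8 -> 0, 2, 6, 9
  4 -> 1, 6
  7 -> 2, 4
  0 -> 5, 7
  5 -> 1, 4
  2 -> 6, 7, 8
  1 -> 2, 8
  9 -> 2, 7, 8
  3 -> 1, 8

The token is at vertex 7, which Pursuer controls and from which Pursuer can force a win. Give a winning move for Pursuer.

2

A0 = {6}
A1: add {2} — 2 (Pursuer) has 2→6.
A2: add {7} — 7 (Pursuer) has 7→2.
A3 = A2; e.g. 0 (Evader) can still go to 5. Fixed point.
From 7, successor 2 is in the attractor (rank 1); the other successor 4 is not.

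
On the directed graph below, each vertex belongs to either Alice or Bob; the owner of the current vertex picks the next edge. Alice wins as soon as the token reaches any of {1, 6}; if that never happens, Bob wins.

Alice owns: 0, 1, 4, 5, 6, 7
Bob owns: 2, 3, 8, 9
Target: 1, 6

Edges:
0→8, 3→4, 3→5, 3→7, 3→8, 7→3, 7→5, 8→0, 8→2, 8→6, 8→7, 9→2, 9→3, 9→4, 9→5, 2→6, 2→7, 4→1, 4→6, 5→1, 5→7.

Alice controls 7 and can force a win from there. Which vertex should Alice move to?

5

A0 = {1, 6}
A1: add {4, 5} — 4 (Alice) has 4→1; 5 (Alice) has 5→1.
A2: add {7} — 7 (Alice) has 7→5.
A3: add {2} — 2 (Bob): all of {6, 7} already in.
A4 = A3; e.g. 0 (Alice) has no edge into A3. Fixed point.
From 7, successor 5 is in the attractor (rank 1); the other successor 3 is not.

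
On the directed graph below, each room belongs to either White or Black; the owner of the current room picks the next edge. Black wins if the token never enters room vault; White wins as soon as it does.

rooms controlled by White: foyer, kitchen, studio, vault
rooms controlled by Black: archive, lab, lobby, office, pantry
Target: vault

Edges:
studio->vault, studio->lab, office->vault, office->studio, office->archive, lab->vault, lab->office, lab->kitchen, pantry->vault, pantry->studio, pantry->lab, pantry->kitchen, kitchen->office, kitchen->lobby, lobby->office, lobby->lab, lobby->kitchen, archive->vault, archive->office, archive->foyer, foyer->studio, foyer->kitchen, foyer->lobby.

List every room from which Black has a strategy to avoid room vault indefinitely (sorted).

A0 = {vault}
A1: add {studio} — studio (White) has studio→vault.
A2: add {foyer} — foyer (White) has foyer→studio.
A3 = A2; e.g. office (Black) can still go to archive. Fixed point.
White's attractor = {foyer, studio, vault}; Black avoids the target exactly from the complement.

archive, kitchen, lab, lobby, office, pantry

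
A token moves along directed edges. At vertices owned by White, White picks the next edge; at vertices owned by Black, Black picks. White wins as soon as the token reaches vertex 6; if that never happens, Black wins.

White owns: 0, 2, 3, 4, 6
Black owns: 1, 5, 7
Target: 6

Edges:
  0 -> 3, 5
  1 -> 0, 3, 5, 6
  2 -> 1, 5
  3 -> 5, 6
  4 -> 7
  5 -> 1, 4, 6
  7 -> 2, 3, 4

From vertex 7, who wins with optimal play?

Black

A0 = {6}
A1: add {3} — 3 (White) has 3→6.
A2: add {0} — 0 (White) has 0→3.
A3 = A2; e.g. 1 (Black) can still go to 5. Fixed point.
7 never enters the attractor, so Black can avoid the target forever.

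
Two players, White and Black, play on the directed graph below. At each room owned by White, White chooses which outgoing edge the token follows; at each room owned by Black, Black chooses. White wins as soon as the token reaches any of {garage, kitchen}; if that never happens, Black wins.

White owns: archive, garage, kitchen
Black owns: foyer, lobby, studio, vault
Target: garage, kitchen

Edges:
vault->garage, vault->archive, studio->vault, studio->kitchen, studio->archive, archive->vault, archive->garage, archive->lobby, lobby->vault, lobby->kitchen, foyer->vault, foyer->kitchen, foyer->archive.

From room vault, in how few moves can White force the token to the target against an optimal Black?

2

A0 = {garage, kitchen}
A1: add {archive} — archive (White) has archive→garage.
A2: add {vault} — vault (Black): all of {garage, archive} already in.
vault enters the attractor at level 2, so White can force the target in 2 moves from there.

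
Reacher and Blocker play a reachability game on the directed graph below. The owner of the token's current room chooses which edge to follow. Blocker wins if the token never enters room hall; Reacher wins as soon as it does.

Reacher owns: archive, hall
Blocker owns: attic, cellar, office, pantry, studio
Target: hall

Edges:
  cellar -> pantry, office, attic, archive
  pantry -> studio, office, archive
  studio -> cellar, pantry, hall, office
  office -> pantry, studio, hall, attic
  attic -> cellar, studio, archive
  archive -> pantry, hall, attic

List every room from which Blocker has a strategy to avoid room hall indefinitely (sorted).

attic, cellar, office, pantry, studio

A0 = {hall}
A1: add {archive} — archive (Reacher) has archive→hall.
A2 = A1; e.g. cellar (Blocker) can still go to pantry. Fixed point.
Reacher's attractor = {archive, hall}; Blocker avoids the target exactly from the complement.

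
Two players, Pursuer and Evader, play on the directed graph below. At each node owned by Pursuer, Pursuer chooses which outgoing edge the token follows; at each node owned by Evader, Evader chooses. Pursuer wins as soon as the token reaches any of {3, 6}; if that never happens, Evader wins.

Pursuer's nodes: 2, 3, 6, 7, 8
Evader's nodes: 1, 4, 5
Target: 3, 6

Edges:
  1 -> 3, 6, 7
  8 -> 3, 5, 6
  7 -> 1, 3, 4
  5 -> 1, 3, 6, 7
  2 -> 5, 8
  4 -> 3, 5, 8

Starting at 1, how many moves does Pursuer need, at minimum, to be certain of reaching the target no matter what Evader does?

A0 = {3, 6}
A1: add {7, 8} — 7 (Pursuer) has 7→3; 8 (Pursuer) has 8→3.
A2: add {1, 2} — 1 (Evader): all of {3, 6, 7} already in; 2 (Pursuer) has 2→8.
1 enters the attractor at level 2, so Pursuer can force the target in 2 moves from there.

2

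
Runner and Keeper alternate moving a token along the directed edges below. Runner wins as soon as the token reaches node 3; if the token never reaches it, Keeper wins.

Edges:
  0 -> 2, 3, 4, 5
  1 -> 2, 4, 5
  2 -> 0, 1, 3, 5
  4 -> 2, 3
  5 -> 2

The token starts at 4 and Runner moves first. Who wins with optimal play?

Runner

Track states (vertex, player-to-move).
A0 = {(3,Runner), (3,Keeper)}
A1: add {(0,Runner), (2,Runner), (4,Runner)}.
(4,Runner) ∈ A1 ⇒ Runner forces the target.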